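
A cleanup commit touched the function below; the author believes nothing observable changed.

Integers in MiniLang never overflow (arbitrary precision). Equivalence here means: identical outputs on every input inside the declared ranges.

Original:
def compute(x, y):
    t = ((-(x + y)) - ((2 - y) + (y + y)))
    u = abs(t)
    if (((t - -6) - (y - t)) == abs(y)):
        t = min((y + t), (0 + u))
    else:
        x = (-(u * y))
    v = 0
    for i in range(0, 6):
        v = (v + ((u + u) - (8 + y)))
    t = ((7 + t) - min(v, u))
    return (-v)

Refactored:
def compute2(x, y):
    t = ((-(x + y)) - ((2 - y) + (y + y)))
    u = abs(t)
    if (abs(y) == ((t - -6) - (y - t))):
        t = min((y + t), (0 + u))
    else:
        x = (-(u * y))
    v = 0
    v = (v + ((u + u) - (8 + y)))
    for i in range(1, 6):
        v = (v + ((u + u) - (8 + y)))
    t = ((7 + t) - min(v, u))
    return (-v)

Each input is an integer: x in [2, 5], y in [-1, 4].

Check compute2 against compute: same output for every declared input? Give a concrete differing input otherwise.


Comparing the listings, the differences include: statement counts differ; also constant usage differs; also arithmetic usage differs; also loop structure differs.
As a probe, take x=3, y=0: compute runs t := -5 | u := 5 | (((t - -6) - (y - t)) == abs(y)): false | x := 0 | v := 0 | iter i=0: | v := 2 | iter i=1: | v := 4 | iter i=2: | v := 6 | iter i=3: | v := 8 | iter i=4: | v := 10 | iter i=5: | v := 12 | t := -3 | result -12; compute2 runs t := -5 | u := 5 | (abs(y) == ((t - -6) - (y - t))): false | x := 0 | v := 0 | v := 2 | iter i=1: | v := 4 | iter i=2: | v := 6 | iter i=3: | v := 8 | iter i=4: | v := 10 | iter i=5: | v := 12 | t := -3 | result -12; both end at -12.
Every one of the 24 inputs gives matching results.
verdict: equivalent


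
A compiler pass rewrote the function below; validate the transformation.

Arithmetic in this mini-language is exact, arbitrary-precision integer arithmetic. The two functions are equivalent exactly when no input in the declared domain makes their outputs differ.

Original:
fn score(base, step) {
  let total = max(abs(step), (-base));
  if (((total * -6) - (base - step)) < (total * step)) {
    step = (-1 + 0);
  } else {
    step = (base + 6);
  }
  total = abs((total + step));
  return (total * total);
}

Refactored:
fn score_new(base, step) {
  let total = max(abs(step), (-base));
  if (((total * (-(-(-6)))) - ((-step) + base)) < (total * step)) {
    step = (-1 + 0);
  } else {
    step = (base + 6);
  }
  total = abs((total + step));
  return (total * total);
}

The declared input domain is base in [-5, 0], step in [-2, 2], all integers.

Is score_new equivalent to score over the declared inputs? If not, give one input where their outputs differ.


Equivalent — the differences include arithmetic usage differs, yet no declared input distinguishes the two.
As a probe, take base=-5, step=1: score runs total becomes 5; next (((total * -6) - (base - step)) < (total * step)) evaluates to true; next step becomes -1; next total becomes 4; next final value 16; score_new runs total becomes 5; next (((total * (-(-(-6)))) - ((-step) + base)) < (total * step)) evaluates to true; next step becomes -1; next total becomes 4; next final value 16; both end at 16.
Across all 30 domain points the two functions coincide.
verdict: equivalent


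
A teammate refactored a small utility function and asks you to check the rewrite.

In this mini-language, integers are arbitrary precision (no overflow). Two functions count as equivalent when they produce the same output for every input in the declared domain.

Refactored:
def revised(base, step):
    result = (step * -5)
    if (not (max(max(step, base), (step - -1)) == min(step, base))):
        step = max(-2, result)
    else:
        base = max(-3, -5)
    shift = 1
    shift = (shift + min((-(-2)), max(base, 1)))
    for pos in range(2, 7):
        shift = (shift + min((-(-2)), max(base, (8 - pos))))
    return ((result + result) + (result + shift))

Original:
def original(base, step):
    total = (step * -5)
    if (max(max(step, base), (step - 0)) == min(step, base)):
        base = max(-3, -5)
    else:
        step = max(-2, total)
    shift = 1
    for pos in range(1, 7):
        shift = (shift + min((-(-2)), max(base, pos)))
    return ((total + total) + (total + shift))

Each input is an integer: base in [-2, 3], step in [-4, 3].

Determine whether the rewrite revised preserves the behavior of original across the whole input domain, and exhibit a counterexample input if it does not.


There is a counterexample at base=2, step=2: -18 on one side, -17 on the other.
original: total = -10; (max(max(step, base), (step - 0)) == min(step, base)) -> true; base = -3; shift = 1; [pos=1]; shift = 2; [pos=2]; shift = 4; [pos=3]; shift = 6; [pos=4]; shift = 8; [pos=5]; shift = 10; [pos=6]; shift = 12; return -18
revised: result = -10; (not (max(max(step, base), (step - -1)) == min(step, base))) -> true; step = -2; shift = 1; shift = 3; [pos=2]; shift = 5; [pos=3]; shift = 7; [pos=4]; shift = 9; [pos=5]; shift = 11; [pos=6]; shift = 13; return -17
verdict: not equivalent; witness: base=2, step=2


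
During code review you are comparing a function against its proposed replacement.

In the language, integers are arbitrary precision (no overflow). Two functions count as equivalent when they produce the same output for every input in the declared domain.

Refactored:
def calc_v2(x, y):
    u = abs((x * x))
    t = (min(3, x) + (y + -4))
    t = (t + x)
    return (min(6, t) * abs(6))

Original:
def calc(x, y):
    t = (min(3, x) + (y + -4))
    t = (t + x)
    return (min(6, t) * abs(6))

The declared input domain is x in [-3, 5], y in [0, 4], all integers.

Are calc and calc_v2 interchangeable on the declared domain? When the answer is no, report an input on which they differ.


Behavior is preserved: although min/max/abs usage differs; and arithmetic usage differs; and statement counts differ; and local variable names differ, the outputs never diverge.
Spot check at x=0, y=1 — calc: t becomes -3; next t becomes -3; next final value -18. calc_v2: u becomes 0; next t becomes -3; next t becomes -3; next final value -18. Both give -18.
An exhaustive pass over the 45 declared inputs shows identical outputs.
verdict: equivalent


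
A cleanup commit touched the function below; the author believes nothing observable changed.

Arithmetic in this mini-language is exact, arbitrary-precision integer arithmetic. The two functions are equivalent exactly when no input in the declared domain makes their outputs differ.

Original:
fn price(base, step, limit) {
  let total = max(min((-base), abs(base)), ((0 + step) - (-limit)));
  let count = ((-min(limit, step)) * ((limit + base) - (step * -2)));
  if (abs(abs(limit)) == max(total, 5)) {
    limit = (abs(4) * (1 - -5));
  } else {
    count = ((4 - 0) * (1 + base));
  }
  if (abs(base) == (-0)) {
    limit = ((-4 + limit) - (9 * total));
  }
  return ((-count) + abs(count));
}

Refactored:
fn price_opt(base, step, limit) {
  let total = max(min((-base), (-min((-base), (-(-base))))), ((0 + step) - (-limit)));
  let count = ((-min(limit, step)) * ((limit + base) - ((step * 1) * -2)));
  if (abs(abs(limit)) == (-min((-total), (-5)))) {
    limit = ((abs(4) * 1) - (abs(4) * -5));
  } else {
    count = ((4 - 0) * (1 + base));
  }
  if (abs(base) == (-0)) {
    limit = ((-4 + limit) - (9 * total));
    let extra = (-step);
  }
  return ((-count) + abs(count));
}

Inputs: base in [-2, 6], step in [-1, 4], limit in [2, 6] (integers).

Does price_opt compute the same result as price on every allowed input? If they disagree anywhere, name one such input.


Reading the diff, among the changes: local variable names differ; and constant usage differs; and statement counts differ; and min/max/abs usage differs; and arithmetic usage differs.
Tracing base=1, step=0, limit=4: price: total becomes 4; next count becomes 0; next (abs(abs(limit)) == max(total, 5)) evaluates to false; next count becomes 8; next (abs(base) == (-0)) evaluates to false; next final value 0 | price_opt: total becomes 4; next count becomes 0; next (abs(abs(limit)) == (-min((-total), (-5)))) evaluates to false; next count becomes 8; next (abs(base) == (-0)) evaluates to false; next final value 0 — matching result 0.
An exhaustive pass over the 270 declared inputs shows identical outputs.
verdict: equivalent


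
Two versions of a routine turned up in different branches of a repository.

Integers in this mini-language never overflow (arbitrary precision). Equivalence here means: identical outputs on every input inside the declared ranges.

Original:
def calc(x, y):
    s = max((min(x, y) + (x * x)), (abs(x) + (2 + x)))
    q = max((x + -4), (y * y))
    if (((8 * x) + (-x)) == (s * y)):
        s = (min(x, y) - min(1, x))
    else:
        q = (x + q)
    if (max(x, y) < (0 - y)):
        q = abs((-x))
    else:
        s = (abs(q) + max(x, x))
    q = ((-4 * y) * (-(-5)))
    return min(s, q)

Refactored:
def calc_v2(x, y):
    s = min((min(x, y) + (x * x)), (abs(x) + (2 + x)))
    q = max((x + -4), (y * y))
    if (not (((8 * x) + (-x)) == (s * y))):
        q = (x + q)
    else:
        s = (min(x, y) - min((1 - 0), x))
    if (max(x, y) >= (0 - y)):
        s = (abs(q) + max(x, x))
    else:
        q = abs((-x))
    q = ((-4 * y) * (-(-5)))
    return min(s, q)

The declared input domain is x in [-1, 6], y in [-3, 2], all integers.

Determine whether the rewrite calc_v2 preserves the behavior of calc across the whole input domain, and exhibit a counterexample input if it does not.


Consider the input x=-1, y=-3.
calc: s becomes 2; next q becomes 9; next (((8 * x) + (-x)) == (s * y)) evaluates to false; next q becomes 8; next (max(x, y) < (0 - y)) evaluates to true; next q becomes 1; next q becomes 60; next final value 2
calc_v2: s becomes -2; next q becomes 9; next (not (((8 * x) + (-x)) == (s * y))) evaluates to true; next q becomes 8; next (max(x, y) >= (0 - y)) evaluates to false; next q becomes 1; next q becomes 60; next final value -2
2 against -2: the behavior changed.
verdict: not equivalent; witness: x=-1, y=-3


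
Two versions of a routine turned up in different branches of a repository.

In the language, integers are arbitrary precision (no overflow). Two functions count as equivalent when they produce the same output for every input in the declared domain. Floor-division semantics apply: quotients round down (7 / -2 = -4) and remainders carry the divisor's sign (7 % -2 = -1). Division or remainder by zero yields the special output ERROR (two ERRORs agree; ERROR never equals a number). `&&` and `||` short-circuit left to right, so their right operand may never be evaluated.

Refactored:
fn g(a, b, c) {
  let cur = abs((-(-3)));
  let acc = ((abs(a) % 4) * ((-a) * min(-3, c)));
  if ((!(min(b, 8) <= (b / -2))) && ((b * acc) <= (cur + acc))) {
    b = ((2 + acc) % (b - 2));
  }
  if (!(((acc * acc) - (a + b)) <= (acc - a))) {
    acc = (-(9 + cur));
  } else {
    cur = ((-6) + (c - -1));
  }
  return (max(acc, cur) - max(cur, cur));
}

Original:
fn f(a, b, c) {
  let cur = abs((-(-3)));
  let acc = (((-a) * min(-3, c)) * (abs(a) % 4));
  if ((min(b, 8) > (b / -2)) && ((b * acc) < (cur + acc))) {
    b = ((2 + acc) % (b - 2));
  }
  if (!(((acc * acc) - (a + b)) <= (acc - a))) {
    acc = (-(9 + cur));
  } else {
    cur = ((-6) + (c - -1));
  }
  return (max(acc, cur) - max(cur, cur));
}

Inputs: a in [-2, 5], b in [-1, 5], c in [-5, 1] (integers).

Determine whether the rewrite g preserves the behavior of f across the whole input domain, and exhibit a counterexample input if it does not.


These are not equivalent — on a=1, b=2, c=-3 the outputs split (0 vs ERROR).
f: cur=3, then acc=3, then ((min(b, 8) > (b / -2)) && ((b * acc) < (cur + acc))) is false, then (!(((acc * acc) - (a + b)) <= (acc - a))) is true, then acc=-12, then returns 0
g: cur=3, then acc=3, then ((!(min(b, 8) <= (b / -2))) && ((b * acc) <= (cur + acc))) is true, then a zero divisor aborts: ERROR
verdict: not equivalent; witness: a=1, b=2, c=-3


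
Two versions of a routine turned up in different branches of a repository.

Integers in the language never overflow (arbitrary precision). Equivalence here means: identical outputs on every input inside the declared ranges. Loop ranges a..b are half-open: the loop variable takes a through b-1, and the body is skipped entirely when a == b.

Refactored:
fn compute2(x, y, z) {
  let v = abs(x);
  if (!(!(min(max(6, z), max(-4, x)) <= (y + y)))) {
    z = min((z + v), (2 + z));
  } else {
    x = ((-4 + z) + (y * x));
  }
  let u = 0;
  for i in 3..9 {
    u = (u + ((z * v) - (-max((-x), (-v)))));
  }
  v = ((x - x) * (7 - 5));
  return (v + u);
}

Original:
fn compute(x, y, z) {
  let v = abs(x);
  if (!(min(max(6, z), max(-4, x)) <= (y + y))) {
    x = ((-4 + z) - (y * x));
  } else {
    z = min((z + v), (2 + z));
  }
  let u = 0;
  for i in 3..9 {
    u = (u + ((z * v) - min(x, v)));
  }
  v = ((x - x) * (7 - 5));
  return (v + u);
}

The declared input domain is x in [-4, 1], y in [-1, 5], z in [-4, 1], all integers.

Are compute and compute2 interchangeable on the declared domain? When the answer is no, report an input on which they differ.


Consider the input x=-1, y=-1, z=-4.
compute: v becomes 1; next (!(min(max(6, z), max(-4, x)) <= (y + y))) evaluates to true; next x becomes -9; next u becomes 0; next at i=3:; next u becomes 5; next at i=4:; next u becomes 10; next at i=5:; next u becomes 15; next at i=6:; next u becomes 20; next at i=7:; next u becomes 25; next at i=8:; next u becomes 30; next v becomes 0; next final value 30
compute2: v becomes 1; next (!(!(min(max(6, z), max(-4, x)) <= (y + y)))) evaluates to false; next x becomes -7; next u becomes 0; next at i=3:; next u becomes 3; next at i=4:; next u becomes 6; next at i=5:; next u becomes 9; next at i=6:; next u becomes 12; next at i=7:; next u becomes 15; next at i=8:; next u becomes 18; next v becomes 0; next final value 18
30 against 18: the behavior changed.
verdict: not equivalent; witness: x=-1, y=-1, z=-4


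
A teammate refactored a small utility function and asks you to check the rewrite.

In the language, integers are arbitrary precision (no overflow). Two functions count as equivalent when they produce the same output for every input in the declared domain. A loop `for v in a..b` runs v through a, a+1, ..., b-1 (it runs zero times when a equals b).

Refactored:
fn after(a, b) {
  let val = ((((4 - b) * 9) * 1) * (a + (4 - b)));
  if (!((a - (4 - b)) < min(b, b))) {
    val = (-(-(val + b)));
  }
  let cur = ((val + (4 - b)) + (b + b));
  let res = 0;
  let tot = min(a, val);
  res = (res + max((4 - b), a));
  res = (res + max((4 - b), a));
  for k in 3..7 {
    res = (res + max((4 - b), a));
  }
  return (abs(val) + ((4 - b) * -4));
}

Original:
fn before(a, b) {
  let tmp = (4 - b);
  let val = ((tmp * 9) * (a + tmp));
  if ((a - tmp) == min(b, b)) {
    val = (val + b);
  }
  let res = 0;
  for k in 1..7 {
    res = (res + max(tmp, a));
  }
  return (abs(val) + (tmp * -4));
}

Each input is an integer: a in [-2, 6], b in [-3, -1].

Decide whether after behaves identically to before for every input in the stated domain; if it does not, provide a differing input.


Consider the input a=5, b=-3.
before: tmp = 7; val = 756; ((a - tmp) == min(b, b)) -> false; res = 0; [k=1]; res = 7; [k=2]; res = 14; [k=3]; res = 21; [k=4]; res = 28; [k=5]; res = 35; [k=6]; res = 42; return 728
after: val = 756; (!((a - (4 - b)) < min(b, b))) -> true; val = 753; cur = 754; res = 0; tot = 5; res = 7; res = 14; [k=3]; res = 21; [k=4]; res = 28; [k=5]; res = 35; [k=6]; res = 42; return 725
728 against 725: the behavior changed.
verdict: not equivalent; witness: a=5, b=-3


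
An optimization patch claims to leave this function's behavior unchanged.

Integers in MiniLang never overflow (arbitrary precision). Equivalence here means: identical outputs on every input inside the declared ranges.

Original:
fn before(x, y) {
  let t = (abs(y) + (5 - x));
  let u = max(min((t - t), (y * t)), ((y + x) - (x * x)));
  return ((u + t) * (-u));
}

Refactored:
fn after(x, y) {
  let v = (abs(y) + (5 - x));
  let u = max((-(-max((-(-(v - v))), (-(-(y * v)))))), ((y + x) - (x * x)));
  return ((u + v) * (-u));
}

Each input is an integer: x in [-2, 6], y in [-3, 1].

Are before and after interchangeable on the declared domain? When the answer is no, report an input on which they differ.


Evaluate both at x=-2, y=-3.
before: t := 10 | u := -9 | result 9
after: v := 10 | u := 0 | result 0
9 and 0 differ, so these are not the same function on this domain.
verdict: not equivalent; witness: x=-2, y=-3


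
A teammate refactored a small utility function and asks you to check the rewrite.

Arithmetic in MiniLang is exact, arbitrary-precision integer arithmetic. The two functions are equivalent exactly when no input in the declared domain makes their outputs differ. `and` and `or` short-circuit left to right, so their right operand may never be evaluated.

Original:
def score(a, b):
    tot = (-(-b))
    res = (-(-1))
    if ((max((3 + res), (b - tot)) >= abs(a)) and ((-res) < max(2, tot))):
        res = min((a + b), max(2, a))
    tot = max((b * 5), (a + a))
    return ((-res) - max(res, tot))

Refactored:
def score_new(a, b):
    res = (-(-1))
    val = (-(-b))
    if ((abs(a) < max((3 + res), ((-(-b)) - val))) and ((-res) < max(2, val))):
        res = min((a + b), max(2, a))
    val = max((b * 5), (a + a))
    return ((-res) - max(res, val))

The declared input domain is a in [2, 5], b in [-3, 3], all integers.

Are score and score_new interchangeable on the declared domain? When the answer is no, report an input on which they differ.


Not equivalent: a=4, b=-2 separates them (-10 vs -9).
score: tot becomes -2; next res becomes 1; next ((max((3 + res), (b - tot)) >= abs(a)) and ((-res) < max(2, tot))) evaluates to true; next res becomes 2; next tot becomes 8; next final value -10
score_new: res becomes 1; next val becomes -2; next ((abs(a) < max((3 + res), ((-(-b)) - val))) and ((-res) < max(2, val))) evaluates to false; next val becomes 8; next final value -9
verdict: not equivalent; witness: a=4, b=-2


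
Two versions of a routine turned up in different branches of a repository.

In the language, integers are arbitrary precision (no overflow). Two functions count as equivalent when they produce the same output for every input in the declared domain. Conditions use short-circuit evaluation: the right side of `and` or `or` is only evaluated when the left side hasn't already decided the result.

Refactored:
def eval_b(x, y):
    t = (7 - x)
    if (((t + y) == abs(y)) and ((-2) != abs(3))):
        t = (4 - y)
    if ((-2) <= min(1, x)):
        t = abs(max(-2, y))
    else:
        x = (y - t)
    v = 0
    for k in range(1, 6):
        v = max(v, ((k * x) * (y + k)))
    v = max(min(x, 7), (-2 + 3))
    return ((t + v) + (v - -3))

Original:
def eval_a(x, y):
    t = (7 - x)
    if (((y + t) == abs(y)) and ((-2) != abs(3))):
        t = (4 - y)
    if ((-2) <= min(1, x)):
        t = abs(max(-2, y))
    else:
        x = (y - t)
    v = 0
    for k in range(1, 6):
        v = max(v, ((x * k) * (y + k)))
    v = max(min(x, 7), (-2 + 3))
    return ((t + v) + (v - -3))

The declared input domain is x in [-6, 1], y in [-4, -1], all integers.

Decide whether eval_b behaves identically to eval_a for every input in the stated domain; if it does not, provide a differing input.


Reading the diff, among the changes: same computation, different form.
As a probe, take x=-1, y=-4: eval_a runs t=8, then (((y + t) == abs(y)) and ((-2) != abs(3))) is true, then t=8, then ((-2) <= min(1, x)) is true, then t=2, then v=0, then (k=1), then v=3, then (k=2), then v=4, then (k=3), then v=4, then (k=4), then v=4, then (k=5), then v=4, then v=1, then returns 7; eval_b runs t=8, then (((t + y) == abs(y)) and ((-2) != abs(3))) is true, then t=8, then ((-2) <= min(1, x)) is true, then t=2, then v=0, then (k=1), then v=3, then (k=2), then v=4, then (k=3), then v=4, then (k=4), then v=4, then (k=5), then v=4, then v=1, then returns 7; both end at 7.
Every one of the 32 inputs gives matching results.
verdict: equivalent


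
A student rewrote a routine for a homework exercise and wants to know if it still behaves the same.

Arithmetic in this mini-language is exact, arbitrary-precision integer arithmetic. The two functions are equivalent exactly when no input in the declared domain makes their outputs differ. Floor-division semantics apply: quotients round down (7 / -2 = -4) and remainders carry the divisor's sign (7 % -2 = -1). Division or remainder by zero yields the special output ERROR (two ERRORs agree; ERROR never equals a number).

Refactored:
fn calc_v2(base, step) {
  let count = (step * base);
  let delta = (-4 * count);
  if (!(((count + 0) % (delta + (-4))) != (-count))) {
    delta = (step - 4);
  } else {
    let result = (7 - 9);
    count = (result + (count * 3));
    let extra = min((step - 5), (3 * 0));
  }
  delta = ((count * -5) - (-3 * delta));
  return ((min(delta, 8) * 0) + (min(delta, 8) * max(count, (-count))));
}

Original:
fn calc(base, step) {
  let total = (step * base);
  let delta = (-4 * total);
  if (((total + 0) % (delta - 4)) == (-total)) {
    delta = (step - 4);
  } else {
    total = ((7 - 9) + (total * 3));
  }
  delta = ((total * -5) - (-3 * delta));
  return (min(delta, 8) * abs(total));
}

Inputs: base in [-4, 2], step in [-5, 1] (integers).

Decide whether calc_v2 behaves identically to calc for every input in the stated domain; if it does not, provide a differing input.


There is a behavioral-looking edit here, yet the outcome never shifts on this domain.
Spot check at base=-1, step=-2 — calc: total := 2 | delta := -8 | (((total + 0) % (delta - 4)) == (-total)): false | total := 4 | delta := -44 | result -176. calc_v2: count := 2 | delta := -8 | (!(((count + 0) % (delta + (-4))) != (-count))): false | result := -2 | count := 4 | extra := -7 | delta := -44 | result -176. Both give -176.
An exhaustive pass over the 49 declared inputs shows identical outputs.
verdict: equivalent


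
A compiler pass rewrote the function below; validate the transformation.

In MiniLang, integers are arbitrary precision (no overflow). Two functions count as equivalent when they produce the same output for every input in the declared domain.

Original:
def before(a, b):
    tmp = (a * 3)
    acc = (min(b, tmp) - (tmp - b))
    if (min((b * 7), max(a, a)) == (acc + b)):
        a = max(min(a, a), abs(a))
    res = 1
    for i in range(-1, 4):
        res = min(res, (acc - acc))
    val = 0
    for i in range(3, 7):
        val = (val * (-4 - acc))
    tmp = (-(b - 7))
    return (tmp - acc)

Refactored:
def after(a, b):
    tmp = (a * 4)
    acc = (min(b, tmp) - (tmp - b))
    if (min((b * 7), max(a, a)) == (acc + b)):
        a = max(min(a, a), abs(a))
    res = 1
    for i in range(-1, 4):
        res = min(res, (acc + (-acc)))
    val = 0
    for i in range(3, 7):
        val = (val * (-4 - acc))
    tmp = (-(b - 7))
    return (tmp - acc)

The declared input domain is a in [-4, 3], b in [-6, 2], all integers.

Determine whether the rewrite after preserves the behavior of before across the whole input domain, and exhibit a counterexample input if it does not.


a=-1, b=-6 yields 22 from before but 21 from after.
verdict: not equivalent; witness: a=-1, b=-6


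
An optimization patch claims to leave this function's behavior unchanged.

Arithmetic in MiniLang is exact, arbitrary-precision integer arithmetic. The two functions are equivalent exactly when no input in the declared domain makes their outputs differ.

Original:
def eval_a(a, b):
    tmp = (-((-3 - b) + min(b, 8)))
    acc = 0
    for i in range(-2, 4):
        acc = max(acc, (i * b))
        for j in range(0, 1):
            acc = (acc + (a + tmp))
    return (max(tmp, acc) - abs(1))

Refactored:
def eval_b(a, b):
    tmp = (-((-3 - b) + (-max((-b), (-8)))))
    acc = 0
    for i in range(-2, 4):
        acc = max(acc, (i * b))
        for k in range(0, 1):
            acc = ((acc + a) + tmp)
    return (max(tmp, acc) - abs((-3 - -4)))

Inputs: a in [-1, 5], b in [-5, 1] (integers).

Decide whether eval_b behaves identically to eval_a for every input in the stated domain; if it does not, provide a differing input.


The two are interchangeable: arithmetic usage differs, and local variable names differ, and constant usage differs, and min/max/abs usage differs, and every declared input agrees.
One worked example (a=1, b=-2) — eval_a: tmp=3, then acc=0, then (i=-2), then acc=4, then (j=0), then acc=8, then (i=-1), then acc=8, then (j=0), then acc=12, then (i=0), then acc=12, then (j=0), then acc=16, then (i=1), then acc=16, then (j=0), then acc=20, then (i=2), then acc=20, then (j=0), then acc=24, then (i=3), then acc=24, then (j=0), then acc=28, then returns 27; eval_b: tmp=3, then acc=0, then (i=-2), then acc=4, then (k=0), then acc=8, then (i=-1), then acc=8, then (k=0), then acc=12, then (i=0), then acc=12, then (k=0), then acc=16, then (i=1), then acc=16, then (k=0), then acc=20, then (i=2), then acc=20, then (k=0), then acc=24, then (i=3), then acc=24, then (k=0), then acc=28, then returns 27; agreement on 27.
Checked all 49 inputs in the declared domain: the outputs agree on every one.
verdict: equivalent


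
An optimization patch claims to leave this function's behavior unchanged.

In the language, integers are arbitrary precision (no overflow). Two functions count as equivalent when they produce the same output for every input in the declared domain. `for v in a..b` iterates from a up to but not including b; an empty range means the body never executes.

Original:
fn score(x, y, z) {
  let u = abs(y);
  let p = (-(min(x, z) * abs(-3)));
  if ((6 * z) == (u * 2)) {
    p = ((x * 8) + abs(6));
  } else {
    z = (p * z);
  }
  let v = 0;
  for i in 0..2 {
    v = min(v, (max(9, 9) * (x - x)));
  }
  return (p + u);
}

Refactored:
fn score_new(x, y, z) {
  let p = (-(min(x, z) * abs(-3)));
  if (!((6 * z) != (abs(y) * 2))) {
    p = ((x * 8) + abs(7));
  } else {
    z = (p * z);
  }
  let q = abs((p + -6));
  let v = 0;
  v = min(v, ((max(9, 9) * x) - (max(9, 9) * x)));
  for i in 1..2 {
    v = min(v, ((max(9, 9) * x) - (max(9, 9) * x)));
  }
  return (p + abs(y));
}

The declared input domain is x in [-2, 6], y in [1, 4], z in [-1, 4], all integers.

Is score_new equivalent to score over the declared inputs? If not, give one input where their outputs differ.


The rewrite breaks on x=-2, y=3, z=1, where the results are -7 and -6.
score: u=3, then p=6, then ((6 * z) == (u * 2)) is true, then p=-10, then v=0, then (i=0), then v=0, then (i=1), then v=0, then returns -7
score_new: p=6, then (!((6 * z) != (abs(y) * 2))) is true, then p=-9, then q=15, then v=0, then v=0, then (i=1), then v=0, then returns -6
verdict: not equivalent; witness: x=-2, y=3, z=1


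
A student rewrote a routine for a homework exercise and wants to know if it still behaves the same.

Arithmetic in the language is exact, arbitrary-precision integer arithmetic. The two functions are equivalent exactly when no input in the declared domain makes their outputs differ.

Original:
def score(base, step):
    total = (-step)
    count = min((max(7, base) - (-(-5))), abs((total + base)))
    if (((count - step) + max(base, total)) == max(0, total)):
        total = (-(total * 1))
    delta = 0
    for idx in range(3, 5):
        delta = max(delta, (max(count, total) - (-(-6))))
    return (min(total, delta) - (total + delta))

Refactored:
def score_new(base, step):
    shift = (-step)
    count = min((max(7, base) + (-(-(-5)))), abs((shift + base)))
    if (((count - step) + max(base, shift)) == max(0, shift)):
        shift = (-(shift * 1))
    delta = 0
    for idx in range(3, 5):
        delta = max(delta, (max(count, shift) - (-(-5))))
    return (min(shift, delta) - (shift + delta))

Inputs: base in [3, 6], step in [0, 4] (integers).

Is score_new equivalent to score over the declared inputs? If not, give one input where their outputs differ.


Although `-6` became `-5`, no input in the stated domain can expose it.
One worked example (base=3, step=1) — score: total := -1 | count := 2 | (((count - step) + max(base, total)) == max(0, total)): false | delta := 0 | iter idx=3: | delta := 0 | iter idx=4: | delta := 0 | result 0; score_new: shift := -1 | count := 2 | (((count - step) + max(base, shift)) == max(0, shift)): false | delta := 0 | iter idx=3: | delta := 0 | iter idx=4: | delta := 0 | result 0; agreement on 0.
Checked all 20 inputs in the declared domain: the outputs agree on every one.
verdict: equivalent


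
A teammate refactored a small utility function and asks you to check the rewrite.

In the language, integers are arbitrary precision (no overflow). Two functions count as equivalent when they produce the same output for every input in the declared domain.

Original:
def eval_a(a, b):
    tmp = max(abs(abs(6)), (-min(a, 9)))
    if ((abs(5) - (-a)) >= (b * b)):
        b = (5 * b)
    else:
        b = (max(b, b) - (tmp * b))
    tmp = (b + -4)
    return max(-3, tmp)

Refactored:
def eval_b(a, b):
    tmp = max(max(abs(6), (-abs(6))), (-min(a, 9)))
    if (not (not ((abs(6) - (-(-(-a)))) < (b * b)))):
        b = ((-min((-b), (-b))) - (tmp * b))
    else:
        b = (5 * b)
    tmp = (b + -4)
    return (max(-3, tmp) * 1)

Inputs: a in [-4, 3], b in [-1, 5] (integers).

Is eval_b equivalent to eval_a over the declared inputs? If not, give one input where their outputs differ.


Try a=-2, b=2.
eval_a: tmp becomes 6; next ((abs(5) - (-a)) >= (b * b)) evaluates to false; next b becomes -10; next tmp becomes -14; next final value -3
eval_b: tmp becomes 6; next (not (not ((abs(6) - (-(-(-a)))) < (b * b)))) evaluates to false; next b becomes 10; next tmp becomes 6; next final value 6
-3 and 6 differ, so these are not the same function on this domain.
verdict: not equivalent; witness: a=-2, b=2


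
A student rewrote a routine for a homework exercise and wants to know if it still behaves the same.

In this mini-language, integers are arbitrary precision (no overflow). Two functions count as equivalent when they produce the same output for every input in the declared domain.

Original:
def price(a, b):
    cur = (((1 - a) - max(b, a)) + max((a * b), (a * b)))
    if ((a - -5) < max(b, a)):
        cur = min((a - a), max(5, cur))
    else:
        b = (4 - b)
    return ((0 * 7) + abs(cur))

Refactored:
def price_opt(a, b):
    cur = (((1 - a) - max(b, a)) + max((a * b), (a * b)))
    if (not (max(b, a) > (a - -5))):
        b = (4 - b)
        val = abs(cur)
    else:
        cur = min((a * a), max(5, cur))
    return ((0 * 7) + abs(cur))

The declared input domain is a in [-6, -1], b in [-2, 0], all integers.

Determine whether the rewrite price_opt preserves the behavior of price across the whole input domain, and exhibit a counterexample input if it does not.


Try a=-6, b=0.
price: cur=7, then ((a - -5) < max(b, a)) is true, then cur=0, then returns 0
price_opt: cur=7, then (not (max(b, a) > (a - -5))) is false, then cur=7, then returns 7
0 against 7: the behavior changed.
verdict: not equivalent; witness: a=-6, b=0


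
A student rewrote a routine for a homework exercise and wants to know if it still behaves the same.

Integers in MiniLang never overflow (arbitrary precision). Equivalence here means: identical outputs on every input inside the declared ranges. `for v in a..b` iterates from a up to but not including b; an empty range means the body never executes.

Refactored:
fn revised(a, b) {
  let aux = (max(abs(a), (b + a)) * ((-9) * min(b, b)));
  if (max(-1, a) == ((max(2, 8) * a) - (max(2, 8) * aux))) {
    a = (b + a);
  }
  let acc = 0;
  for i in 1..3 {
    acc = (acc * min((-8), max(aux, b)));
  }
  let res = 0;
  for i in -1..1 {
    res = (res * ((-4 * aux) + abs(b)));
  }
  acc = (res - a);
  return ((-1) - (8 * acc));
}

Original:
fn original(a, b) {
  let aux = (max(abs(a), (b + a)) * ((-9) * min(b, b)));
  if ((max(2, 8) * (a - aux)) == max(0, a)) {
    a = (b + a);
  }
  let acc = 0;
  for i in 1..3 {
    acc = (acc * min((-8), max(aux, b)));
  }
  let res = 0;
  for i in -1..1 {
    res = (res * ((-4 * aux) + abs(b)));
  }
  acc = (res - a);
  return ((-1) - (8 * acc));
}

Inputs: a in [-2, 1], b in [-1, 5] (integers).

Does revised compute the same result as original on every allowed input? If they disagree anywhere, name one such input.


The one real change (`0` became `-1`) has no effect anywhere in the declared ranges.
Spot check at a=0, b=2 — original: aux = -36; ((max(2, 8) * (a - aux)) == max(0, a)) -> false; acc = 0; [i=1]; acc = 0; [i=2]; acc = 0; res = 0; [i=-1]; res = 0; [i=0]; res = 0; acc = 0; return -1. revised: aux = -36; (max(-1, a) == ((max(2, 8) * a) - (max(2, 8) * aux))) -> false; acc = 0; [i=1]; acc = 0; [i=2]; acc = 0; res = 0; [i=-1]; res = 0; [i=0]; res = 0; acc = 0; return -1. Both give -1.
Checked all 28 inputs in the declared domain: the outputs agree on every one.
verdict: equivalent


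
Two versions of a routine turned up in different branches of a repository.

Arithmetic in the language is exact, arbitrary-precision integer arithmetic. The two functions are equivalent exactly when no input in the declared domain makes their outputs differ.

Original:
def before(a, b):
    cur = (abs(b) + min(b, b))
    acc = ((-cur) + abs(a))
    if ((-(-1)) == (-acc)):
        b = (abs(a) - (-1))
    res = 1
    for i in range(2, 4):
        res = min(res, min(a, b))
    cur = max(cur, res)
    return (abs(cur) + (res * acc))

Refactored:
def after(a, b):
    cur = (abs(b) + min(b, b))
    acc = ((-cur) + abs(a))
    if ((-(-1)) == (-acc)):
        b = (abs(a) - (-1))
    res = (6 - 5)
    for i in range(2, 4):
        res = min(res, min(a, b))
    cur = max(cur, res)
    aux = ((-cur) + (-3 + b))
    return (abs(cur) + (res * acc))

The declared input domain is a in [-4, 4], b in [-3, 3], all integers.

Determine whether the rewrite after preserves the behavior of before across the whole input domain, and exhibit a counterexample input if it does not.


Although constant usage differs; also arithmetic usage differs; also local variable names differ; also statement counts differ, 63/63 inputs agree.
verdict: equivalent


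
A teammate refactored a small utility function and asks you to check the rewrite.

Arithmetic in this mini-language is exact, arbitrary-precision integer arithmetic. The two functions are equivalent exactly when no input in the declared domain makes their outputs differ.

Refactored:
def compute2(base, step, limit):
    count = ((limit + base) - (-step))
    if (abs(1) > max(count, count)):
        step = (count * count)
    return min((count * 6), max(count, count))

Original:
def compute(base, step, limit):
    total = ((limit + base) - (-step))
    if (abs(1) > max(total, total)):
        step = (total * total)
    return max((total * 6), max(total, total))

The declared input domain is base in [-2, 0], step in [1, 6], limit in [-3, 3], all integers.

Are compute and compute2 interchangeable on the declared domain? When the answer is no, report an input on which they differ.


Not equivalent: base=-2, step=1, limit=-3 separates them (-4 vs -24).
compute: total := -4 | (abs(1) > max(total, total)): true | step := 16 | result -4
compute2: count := -4 | (abs(1) > max(count, count)): true | step := 16 | result -24
verdict: not equivalent; witness: base=-2, step=1, limit=-3


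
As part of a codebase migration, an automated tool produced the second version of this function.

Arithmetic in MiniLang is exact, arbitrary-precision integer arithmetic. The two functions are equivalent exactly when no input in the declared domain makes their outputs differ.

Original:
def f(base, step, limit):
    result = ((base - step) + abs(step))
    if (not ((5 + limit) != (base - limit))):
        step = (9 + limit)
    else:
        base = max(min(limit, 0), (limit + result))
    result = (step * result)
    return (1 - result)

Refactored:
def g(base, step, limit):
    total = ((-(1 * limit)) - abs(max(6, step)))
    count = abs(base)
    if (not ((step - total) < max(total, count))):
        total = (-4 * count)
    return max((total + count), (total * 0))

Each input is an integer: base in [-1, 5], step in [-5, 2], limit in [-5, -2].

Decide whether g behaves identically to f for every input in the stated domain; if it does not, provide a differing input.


base=-1, step=-5, limit=-5 yields 46 from f but 0 from g.
verdict: not equivalent; witness: base=-1, step=-5, limit=-5


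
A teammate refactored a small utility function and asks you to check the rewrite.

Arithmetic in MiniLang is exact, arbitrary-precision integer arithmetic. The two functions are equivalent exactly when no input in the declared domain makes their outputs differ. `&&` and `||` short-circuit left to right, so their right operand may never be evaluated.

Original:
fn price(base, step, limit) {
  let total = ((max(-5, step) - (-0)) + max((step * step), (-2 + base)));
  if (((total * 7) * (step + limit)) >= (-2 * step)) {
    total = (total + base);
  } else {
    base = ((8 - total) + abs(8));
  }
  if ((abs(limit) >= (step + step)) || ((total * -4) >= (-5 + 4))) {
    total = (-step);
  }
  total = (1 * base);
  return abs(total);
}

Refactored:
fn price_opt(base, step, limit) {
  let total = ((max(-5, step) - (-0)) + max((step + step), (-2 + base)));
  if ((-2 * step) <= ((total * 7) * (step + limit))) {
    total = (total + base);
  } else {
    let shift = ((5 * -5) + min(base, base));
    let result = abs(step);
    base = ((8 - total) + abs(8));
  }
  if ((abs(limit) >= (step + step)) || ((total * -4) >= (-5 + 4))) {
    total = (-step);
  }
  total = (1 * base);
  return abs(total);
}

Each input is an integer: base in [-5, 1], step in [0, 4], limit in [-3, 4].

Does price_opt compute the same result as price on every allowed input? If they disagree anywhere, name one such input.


Evaluate both at base=-5, step=1, limit=-3.
price: total = 2; (((total * 7) * (step + limit)) >= (-2 * step)) -> false; base = 14; ((abs(limit) >= (step + step)) || ((total * -4) >= (-5 + 4))) -> true; total = -1; total = 14; return 14
price_opt: total = 3; ((-2 * step) <= ((total * 7) * (step + limit))) -> false; shift = -30; result = 1; base = 13; ((abs(limit) >= (step + step)) || ((total * -4) >= (-5 + 4))) -> true; total = -1; total = 13; return 13
14 against 13: the behavior changed.
verdict: not equivalent; witness: base=-5, step=1, limit=-3


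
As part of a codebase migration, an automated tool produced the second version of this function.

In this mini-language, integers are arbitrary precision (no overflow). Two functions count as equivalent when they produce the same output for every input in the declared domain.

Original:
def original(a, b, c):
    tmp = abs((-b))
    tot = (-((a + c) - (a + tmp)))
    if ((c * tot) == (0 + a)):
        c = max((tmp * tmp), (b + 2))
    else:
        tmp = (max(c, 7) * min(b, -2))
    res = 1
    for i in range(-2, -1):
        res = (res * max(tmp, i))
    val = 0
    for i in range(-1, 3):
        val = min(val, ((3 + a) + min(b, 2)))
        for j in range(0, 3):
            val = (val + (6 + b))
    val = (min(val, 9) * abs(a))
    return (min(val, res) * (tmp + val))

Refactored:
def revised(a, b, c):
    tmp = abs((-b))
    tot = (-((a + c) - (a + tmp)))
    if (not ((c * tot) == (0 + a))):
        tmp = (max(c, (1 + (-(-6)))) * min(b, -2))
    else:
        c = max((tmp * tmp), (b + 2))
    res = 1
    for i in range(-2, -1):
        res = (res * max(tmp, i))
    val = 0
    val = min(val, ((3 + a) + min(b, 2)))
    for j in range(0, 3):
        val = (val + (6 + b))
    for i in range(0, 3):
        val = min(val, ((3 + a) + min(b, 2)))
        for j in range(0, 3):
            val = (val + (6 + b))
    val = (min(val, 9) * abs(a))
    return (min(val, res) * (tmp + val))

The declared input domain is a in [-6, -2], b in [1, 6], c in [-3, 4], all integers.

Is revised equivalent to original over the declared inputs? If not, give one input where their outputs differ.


The two are interchangeable: min/max/abs usage differs, and constant usage differs, and arithmetic usage differs, and loop structure differs, and statement counts differ, and boolean connective usage differs, and every declared input agrees.
Spot check at a=-6, b=5, c=3 — original: tmp := 5 | tot := 2 | ((c * tot) == (0 + a)): false | tmp := -14 | res := 1 | iter i=-2: | res := -2 | val := 0 | iter i=-1: | val := -1 | iter j=0: | val := 10 | iter j=1: | val := 21 | iter j=2: | val := 32 | iter i=0: | val := -1 | iter j=0: | val := 10 | iter j=1: | val := 21 | iter j=2: | val := 32 | iter i=1: | val := -1 | iter j=0: | val := 10 | iter j=1: | val := 21 | iter j=2: | val := 32 | iter i=2: | val := -1 | iter j=0: | val := 10 | iter j=1: | val := 21 | iter j=2: | val := 32 | val := 54 | result -80. revised: tmp := 5 | tot := 2 | (not ((c * tot) == (0 + a))): true | tmp := -14 | res := 1 | iter i=-2: | res := -2 | val := 0 | val := -1 | iter j=0: | val := 10 | iter j=1: | val := 21 | iter j=2: | val := 32 | iter i=0: | val := -1 | iter j=0: | val := 10 | iter j=1: | val := 21 | iter j=2: | val := 32 | iter i=1: | val := -1 | iter j=0: | val := 10 | iter j=1: | val := 21 | iter j=2: | val := 32 | iter i=2: | val := -1 | iter j=0: | val := 10 | iter j=1: | val := 21 | iter j=2: | val := 32 | val := 54 | result -80. Both give -80.
An exhaustive pass over the 240 declared inputs shows identical outputs.
verdict: equivalent
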